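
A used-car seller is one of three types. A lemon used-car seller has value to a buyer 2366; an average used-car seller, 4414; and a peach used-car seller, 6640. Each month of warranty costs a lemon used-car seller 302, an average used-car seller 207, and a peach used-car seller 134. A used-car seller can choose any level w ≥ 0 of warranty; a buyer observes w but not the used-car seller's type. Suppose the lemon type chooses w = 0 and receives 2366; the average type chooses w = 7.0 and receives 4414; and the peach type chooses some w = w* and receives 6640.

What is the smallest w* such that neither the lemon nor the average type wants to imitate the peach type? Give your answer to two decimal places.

Lemon type (on-path payoff 2366) won't mimic when 2366 ≥ 6640 − 302·w*, i.e. w* ≥ 14.15.
Average type (on-path payoff 4414 − 207×7.0 = 2965) won't mimic when 2965 ≥ 6640 − 207·w*, i.e. w* ≥ 17.75.
Both must hold, so w* = max(14.15, 17.75) = 17.75. The average type's constraint binds.

17.75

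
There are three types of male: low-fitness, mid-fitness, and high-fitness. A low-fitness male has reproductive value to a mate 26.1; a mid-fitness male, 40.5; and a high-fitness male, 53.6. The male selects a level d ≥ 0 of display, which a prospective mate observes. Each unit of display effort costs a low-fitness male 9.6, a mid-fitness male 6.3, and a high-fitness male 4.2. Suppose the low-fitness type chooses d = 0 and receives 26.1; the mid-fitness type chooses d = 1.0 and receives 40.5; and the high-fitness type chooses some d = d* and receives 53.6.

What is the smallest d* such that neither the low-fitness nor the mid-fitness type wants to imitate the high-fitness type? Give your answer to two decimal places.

3.08

Low-fitness type (on-path payoff 26.1) won't mimic when 26.1 ≥ 53.6 − 9.6·d*, i.e. d* ≥ 2.86.
Mid-fitness type (on-path payoff 40.5 − 6.3×1.0 = 34.2) won't mimic when 34.2 ≥ 53.6 − 6.3·d*, i.e. d* ≥ 3.08.
Both must hold, so d* = max(2.86, 3.08) = 3.08. The mid-fitness type's constraint binds.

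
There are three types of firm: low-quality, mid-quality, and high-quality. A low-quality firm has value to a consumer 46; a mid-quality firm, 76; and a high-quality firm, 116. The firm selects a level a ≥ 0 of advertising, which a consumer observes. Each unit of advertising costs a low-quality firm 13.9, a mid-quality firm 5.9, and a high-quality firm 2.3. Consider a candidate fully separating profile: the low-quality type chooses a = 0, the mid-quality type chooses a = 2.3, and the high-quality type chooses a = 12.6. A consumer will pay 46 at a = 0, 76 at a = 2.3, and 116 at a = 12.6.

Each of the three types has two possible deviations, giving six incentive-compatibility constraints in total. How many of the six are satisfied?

High-quality (own payoff 116 − 2.3×12.6 = 87.02): to a=0 gives 46 → no gain ✓; to a=2.3 gives 76 − 2.3×2.3 = 70.71 → no gain ✓.
Low-quality (own payoff 46): to a=2.3 gives 76 − 13.9×2.3 = 44.03 → no gain ✓; to a=12.6 gives 116 − 13.9×12.6 = -59.14 → no gain ✓.
Mid-quality (own payoff 76 − 5.9×2.3 = 62.43): to a=0 gives 46 → no gain ✓; to a=12.6 gives 116 − 5.9×12.6 = 41.66 → no gain ✓.
6 of the 6 constraints hold; this profile is a separating equilibrium.

6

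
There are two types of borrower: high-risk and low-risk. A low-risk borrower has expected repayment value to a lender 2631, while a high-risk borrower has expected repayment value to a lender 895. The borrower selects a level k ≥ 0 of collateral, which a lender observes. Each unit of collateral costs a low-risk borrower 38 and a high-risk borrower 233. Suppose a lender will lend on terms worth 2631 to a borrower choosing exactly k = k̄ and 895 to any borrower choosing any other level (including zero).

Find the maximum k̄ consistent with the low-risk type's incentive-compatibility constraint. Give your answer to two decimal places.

Choosing k̄ yields the low-risk type 2631 − 38·k̄; choosing zero yields 895.
The low-risk type is indifferent at 2631 − 38·k̄ = 895, i.e. k̄ = (2631 − 895) / 38 ≈ 45.68.
For any k̄ above 45.68 the low-risk type would rather pool at zero, so separation collapses.

45.68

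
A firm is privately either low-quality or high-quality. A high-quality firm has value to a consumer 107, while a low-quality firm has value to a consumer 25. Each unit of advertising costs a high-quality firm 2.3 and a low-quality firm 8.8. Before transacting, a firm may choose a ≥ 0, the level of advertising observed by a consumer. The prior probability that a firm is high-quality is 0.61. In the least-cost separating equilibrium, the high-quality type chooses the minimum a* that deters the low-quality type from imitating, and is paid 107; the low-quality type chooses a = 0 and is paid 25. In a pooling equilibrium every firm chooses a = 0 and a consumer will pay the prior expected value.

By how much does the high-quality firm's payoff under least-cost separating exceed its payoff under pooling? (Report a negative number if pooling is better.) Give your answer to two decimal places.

10.55

Least-cost separating signal: a* solves 25 = 107 − 8.8·a*, so a* = (107 − 25)/8.8 ≈ 9.3182.
High-quality type's separating payoff: 107 − 2.3 × a* = 107 − 2.3 × (107 − 25)/8.8 = 107 − 188.6/8.8 ≈ 85.5682.
Pooling payoff: 0.61 × 107 + 0.39 × 25 = 75.02.
Difference: 85.5682 − 75.02 = 10.5482, i.e. 10.55 to two decimal places.
The high-quality type prefers to separate.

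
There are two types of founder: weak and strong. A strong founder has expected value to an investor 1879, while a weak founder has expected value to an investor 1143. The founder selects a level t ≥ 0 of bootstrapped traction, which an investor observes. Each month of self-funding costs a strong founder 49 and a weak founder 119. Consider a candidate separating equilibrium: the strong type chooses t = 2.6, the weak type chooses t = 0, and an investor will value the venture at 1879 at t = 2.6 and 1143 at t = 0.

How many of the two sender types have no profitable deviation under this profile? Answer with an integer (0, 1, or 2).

Strong type: signal → 1879 − 49 × 2.6 = 1751.6; deviate to 0 → 1143. IC holds (1751.6 ≥ 1143).
Weak type: stay at 0 → 1143; mimic → 1879 − 119 × 2.6 = 1569.6. IC fails (1143 < 1569.6).
1 of 2 constraints hold, so this profile is not an equilibrium.

1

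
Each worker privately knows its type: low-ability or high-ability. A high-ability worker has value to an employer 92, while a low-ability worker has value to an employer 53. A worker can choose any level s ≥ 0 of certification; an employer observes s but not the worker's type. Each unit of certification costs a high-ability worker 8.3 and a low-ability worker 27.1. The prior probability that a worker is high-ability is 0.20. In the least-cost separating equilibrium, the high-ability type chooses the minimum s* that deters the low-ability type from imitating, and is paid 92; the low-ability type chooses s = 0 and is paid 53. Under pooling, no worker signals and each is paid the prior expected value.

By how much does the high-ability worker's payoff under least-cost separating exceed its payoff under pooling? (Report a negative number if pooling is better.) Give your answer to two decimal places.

Least-cost separating signal: s* solves 53 = 92 − 27.1·s*, so s* = (92 − 53)/27.1 ≈ 1.4391.
High-ability type's separating payoff: 92 − 8.3 × s* = 92 − 8.3 × (92 − 53)/27.1 = 92 − 323.7/27.1 ≈ 80.0554.
Pooling payoff: 0.20 × 92 + 0.80 × 53 = 60.8.
Difference: 80.0554 − 60.8 = 19.2554, i.e. 19.26 to two decimal places.
The high-ability type prefers to separate.

19.26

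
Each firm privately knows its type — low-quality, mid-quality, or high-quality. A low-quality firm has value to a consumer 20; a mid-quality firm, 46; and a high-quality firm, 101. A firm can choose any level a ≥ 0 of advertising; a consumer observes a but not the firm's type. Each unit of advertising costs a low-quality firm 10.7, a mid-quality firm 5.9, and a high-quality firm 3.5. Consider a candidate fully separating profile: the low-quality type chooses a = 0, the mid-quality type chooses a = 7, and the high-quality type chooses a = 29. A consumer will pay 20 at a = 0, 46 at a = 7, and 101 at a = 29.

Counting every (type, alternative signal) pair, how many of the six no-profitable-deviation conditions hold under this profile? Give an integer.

3

High-quality (own payoff 101 − 3.5×29 = -0.5): to a=0 gives 20 → profitable ✗; to a=7 gives 46 − 3.5×7 = 21.5 → profitable ✗.
Low-quality (own payoff 20): to a=7 gives 46 − 10.7×7 = -28.9 → no gain ✓; to a=29 gives 101 − 10.7×29 = -209.3 → no gain ✓.
Mid-quality (own payoff 46 − 5.9×7 = 4.7): to a=0 gives 20 → profitable ✗; to a=29 gives 101 − 5.9×29 = -70.1 → no gain ✓.
3 of the 6 constraints hold; not an equilibrium.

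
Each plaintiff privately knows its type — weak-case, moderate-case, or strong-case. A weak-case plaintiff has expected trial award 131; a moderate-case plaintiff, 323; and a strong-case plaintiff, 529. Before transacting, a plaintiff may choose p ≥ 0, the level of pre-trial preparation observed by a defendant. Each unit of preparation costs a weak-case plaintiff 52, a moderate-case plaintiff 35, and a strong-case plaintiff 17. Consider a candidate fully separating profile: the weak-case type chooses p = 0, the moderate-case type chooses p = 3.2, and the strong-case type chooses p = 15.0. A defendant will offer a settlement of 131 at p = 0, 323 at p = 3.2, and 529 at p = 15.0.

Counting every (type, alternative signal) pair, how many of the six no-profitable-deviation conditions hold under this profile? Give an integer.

5

Moderate-case (own payoff 323 − 35×3.2 = 211): to p=0 gives 131 → no gain ✓; to p=15.0 gives 529 − 35×15.0 = 4 → no gain ✓.
Strong-case (own payoff 529 − 17×15.0 = 274): to p=0 gives 131 → no gain ✓; to p=3.2 gives 323 − 17×3.2 = 268.6 → no gain ✓.
Weak-case (own payoff 131): to p=3.2 gives 323 − 52×3.2 = 156.6 → profitable ✗; to p=15.0 gives 529 − 52×15.0 = -251 → no gain ✓.
5 of the 6 constraints hold; not an equilibrium.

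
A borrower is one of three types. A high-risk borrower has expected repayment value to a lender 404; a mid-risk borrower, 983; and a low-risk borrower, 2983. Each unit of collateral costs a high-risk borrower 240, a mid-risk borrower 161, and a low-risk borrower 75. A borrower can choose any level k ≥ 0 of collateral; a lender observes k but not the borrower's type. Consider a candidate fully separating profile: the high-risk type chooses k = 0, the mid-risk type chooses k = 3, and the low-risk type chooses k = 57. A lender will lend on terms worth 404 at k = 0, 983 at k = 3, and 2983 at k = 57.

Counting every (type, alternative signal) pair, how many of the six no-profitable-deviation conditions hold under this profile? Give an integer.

Low-risk (own payoff 2983 − 75×57 = -1292): to k=0 gives 404 → profitable ✗; to k=3 gives 983 − 75×3 = 758 → profitable ✗.
High-risk (own payoff 404): to k=3 gives 983 − 240×3 = 263 → no gain ✓; to k=57 gives 2983 − 240×57 = -10697 → no gain ✓.
Mid-risk (own payoff 983 − 161×3 = 500): to k=0 gives 404 → no gain ✓; to k=57 gives 2983 − 161×57 = -6194 → no gain ✓.
4 of the 6 constraints hold; not an equilibrium.

4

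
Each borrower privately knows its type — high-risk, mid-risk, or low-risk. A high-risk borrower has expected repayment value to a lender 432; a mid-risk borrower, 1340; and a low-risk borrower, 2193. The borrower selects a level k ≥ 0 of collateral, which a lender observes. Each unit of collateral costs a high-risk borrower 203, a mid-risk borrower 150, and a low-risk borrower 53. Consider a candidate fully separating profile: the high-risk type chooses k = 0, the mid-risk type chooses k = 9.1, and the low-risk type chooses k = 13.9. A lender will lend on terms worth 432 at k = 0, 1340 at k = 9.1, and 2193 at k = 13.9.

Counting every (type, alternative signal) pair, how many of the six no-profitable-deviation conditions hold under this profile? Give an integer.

Mid-risk (own payoff 1340 − 150×9.1 = -25): to k=0 gives 432 → profitable ✗; to k=13.9 gives 2193 − 150×13.9 = 108 → profitable ✗.
High-risk (own payoff 432): to k=9.1 gives 1340 − 203×9.1 = -507.3 → no gain ✓; to k=13.9 gives 2193 − 203×13.9 = -628.7 → no gain ✓.
Low-risk (own payoff 2193 − 53×13.9 = 1456.3): to k=0 gives 432 → no gain ✓; to k=9.1 gives 1340 − 53×9.1 = 857.7 → no gain ✓.
4 of the 6 constraints hold; not an equilibrium.

4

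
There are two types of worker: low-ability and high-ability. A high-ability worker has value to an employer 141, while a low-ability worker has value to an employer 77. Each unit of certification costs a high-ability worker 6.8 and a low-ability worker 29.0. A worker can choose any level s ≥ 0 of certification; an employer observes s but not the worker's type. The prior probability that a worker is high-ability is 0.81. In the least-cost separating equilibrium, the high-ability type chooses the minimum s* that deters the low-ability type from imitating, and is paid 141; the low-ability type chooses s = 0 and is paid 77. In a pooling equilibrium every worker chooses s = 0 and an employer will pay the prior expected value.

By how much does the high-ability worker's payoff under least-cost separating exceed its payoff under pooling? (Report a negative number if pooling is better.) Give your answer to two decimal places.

Least-cost separating signal: s* solves 77 = 141 − 29.0·s*, so s* = (141 − 77)/29.0 ≈ 2.2069.
High-ability type's separating payoff: 141 − 6.8 × s* = 141 − 6.8 × (141 − 77)/29.0 = 141 − 435.2/29.0 ≈ 125.9931.
Pooling payoff: 0.81 × 141 + 0.19 × 77 = 128.84.
Difference: 125.9931 − 128.84 = -2.8469, i.e. -2.85 to two decimal places.
The high-ability type would prefer the pooling outcome.

-2.85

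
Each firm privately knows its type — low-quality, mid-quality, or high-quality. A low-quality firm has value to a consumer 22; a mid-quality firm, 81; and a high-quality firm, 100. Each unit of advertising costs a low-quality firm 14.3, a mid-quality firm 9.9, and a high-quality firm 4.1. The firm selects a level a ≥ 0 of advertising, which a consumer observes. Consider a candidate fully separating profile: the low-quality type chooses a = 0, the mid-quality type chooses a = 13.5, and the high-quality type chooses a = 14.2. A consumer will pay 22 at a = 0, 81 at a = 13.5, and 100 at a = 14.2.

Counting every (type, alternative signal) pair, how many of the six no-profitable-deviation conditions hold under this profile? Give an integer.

4

Mid-quality (own payoff 81 − 9.9×13.5 = -52.65): to a=0 gives 22 → profitable ✗; to a=14.2 gives 100 − 9.9×14.2 = -40.58 → profitable ✗.
Low-quality (own payoff 22): to a=13.5 gives 81 − 14.3×13.5 = -112.05 → no gain ✓; to a=14.2 gives 100 − 14.3×14.2 = -103.06 → no gain ✓.
High-quality (own payoff 100 − 4.1×14.2 = 41.78): to a=0 gives 22 → no gain ✓; to a=13.5 gives 81 − 4.1×13.5 = 25.65 → no gain ✓.
4 of the 6 constraints hold; not an equilibrium.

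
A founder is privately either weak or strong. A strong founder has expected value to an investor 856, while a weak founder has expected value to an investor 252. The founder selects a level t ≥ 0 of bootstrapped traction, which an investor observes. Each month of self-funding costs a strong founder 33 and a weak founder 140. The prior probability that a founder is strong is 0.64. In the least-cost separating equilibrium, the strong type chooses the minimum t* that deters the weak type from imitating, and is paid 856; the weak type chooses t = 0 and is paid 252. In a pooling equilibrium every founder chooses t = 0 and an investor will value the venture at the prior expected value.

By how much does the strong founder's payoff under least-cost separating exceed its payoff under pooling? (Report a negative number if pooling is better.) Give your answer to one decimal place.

Least-cost separating signal: t* solves 252 = 856 − 140·t*, so t* = (856 − 252)/140 ≈ 4.3143.
Strong type's separating payoff: 856 − 33 × t* = 856 − 33 × (856 − 252)/140 = 856 − 19932/140 ≈ 713.629.
Pooling payoff: 0.64 × 856 + 0.36 × 252 = 638.56.
Difference: 713.629 − 638.56 = 75.069, i.e. 75.1 to one decimal place.
The strong type prefers to separate.

75.1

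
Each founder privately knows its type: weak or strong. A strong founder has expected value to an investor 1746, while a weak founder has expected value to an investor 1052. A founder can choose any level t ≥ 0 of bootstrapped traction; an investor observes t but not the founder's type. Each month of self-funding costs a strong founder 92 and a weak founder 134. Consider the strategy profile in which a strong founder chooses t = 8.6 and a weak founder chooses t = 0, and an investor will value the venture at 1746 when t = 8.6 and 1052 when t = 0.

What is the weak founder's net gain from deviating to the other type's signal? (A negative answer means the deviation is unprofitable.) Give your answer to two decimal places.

Playing t = 0 the weak founder receives 1052.
Deviating to t = 8.6 brings payment 1746 at cost 134 × 8.6 = 1152.4, netting 593.6.
Gain from deviating: 593.6 − 1052 = -458.40.
The gain is negative, so the weak type's incentive-compatibility constraint is satisfied.

-458.40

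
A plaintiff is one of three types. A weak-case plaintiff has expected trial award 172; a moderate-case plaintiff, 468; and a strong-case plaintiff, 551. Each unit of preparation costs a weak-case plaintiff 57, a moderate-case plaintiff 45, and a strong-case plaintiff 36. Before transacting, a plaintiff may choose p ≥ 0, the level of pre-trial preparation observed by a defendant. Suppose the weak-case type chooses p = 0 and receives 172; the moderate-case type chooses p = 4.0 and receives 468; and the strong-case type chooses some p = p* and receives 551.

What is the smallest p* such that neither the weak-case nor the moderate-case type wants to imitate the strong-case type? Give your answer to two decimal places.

6.65

Weak-case type (on-path payoff 172) won't mimic when 172 ≥ 551 − 57·p*, i.e. p* ≥ 6.65.
Moderate-case type (on-path payoff 468 − 45×4.0 = 288) won't mimic when 288 ≥ 551 − 45·p*, i.e. p* ≥ 5.84.
Both must hold, so p* = max(6.65, 5.84) = 6.65. The weak-case type's constraint binds.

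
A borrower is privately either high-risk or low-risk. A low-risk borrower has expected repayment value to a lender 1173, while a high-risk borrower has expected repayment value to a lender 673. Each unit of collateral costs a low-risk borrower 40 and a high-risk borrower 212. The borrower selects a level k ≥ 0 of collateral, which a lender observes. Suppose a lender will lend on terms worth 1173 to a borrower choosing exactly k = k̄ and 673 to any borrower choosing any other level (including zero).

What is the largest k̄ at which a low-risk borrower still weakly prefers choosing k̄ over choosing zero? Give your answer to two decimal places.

Choosing k̄ yields the low-risk type 1173 − 40·k̄; choosing zero yields 673.
The low-risk type is indifferent at 1173 − 40·k̄ = 673, i.e. k̄ = (1173 − 673) / 40 = 12.50.
For any k̄ above 12.50 the low-risk type would rather pool at zero, so separation collapses.

12.50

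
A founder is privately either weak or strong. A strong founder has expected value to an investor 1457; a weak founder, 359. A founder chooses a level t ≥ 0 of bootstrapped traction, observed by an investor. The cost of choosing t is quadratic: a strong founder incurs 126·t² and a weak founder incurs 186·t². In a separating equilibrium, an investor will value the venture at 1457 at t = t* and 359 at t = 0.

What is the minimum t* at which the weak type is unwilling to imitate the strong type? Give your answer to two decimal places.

2.43

The weak type at t = 0 receives 359; imitating at t* yields 1457 − 186·t*².
Indifference: 359 = 1457 − 186·t*², so t*² = (1457 − 359) / 186 ≈ 5.9032.
t* = √5.9032 ≈ 2.43.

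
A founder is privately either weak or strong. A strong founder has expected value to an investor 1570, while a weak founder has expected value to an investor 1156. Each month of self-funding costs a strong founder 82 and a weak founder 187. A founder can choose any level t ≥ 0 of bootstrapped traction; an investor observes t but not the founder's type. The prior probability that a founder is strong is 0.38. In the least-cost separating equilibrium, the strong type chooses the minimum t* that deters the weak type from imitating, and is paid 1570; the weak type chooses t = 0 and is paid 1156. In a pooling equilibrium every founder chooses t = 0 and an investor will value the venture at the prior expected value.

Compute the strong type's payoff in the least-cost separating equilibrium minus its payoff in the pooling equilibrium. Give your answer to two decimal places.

75.14

Least-cost separating signal: t* solves 1156 = 1570 − 187·t*, so t* = (1570 − 1156)/187 ≈ 2.2139.
Strong type's separating payoff: 1570 − 82 × t* = 1570 − 82 × (1570 − 1156)/187 = 1570 − 33948/187 ≈ 1388.4599.
Pooling payoff: 0.38 × 1570 + 0.62 × 1156 = 1313.32.
Difference: 1388.4599 − 1313.32 = 75.1399, i.e. 75.14 to two decimal places.
The strong type prefers to separate.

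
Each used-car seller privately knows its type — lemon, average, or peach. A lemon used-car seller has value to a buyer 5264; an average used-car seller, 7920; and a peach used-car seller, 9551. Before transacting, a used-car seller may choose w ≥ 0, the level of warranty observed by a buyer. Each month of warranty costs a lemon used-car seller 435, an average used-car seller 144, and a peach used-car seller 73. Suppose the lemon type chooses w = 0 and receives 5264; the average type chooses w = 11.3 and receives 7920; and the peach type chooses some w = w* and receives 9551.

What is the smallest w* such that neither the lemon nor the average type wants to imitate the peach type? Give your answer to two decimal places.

22.63

Lemon type (on-path payoff 5264) won't mimic when 5264 ≥ 9551 − 435·w*, i.e. w* ≥ 9.86.
Average type (on-path payoff 7920 − 144×11.3 = 6292.8) won't mimic when 6292.8 ≥ 9551 − 144·w*, i.e. w* ≥ 22.63.
Both must hold, so w* = max(9.86, 22.63) = 22.63. The average type's constraint binds.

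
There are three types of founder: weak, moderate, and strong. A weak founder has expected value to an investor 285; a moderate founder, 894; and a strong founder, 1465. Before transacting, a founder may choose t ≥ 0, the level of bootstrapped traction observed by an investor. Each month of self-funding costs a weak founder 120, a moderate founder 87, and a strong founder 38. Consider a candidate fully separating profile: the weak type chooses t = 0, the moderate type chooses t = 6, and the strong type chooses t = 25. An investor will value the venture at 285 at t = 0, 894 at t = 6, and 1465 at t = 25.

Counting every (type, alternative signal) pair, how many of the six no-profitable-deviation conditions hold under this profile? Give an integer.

Weak (own payoff 285): to t=6 gives 894 − 120×6 = 174 → no gain ✓; to t=25 gives 1465 − 120×25 = -1535 → no gain ✓.
Strong (own payoff 1465 − 38×25 = 515): to t=0 gives 285 → no gain ✓; to t=6 gives 894 − 38×6 = 666 → profitable ✗.
Moderate (own payoff 894 − 87×6 = 372): to t=0 gives 285 → no gain ✓; to t=25 gives 1465 − 87×25 = -710 → no gain ✓.
5 of the 6 constraints hold; not an equilibrium.

5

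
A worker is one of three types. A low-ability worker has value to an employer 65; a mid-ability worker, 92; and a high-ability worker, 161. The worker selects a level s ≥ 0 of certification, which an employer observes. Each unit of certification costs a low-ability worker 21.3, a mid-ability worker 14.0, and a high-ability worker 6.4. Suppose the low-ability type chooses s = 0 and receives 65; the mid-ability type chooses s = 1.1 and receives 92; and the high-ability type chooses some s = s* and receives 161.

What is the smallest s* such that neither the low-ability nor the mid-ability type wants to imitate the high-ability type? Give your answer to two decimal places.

6.03

Mid-ability type (on-path payoff 92 − 14.0×1.1 = 76.6) won't mimic when 76.6 ≥ 161 − 14.0·s*, i.e. s* ≥ 6.03.
Low-ability type (on-path payoff 65) won't mimic when 65 ≥ 161 − 21.3·s*, i.e. s* ≥ 4.51.
Both must hold, so s* = max(4.51, 6.03) = 6.03. The mid-ability type's constraint binds.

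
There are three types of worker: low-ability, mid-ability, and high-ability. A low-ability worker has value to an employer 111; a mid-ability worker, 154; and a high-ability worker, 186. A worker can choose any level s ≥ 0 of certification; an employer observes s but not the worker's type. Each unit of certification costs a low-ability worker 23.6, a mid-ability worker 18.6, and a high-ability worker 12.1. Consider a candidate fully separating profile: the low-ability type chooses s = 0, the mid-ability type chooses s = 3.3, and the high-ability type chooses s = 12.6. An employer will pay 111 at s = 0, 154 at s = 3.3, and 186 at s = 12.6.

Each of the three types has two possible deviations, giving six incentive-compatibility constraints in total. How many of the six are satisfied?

3

Mid-ability (own payoff 154 − 18.6×3.3 = 92.62): to s=0 gives 111 → profitable ✗; to s=12.6 gives 186 − 18.6×12.6 = -48.36 → no gain ✓.
Low-ability (own payoff 111): to s=3.3 gives 154 − 23.6×3.3 = 76.12 → no gain ✓; to s=12.6 gives 186 − 23.6×12.6 = -111.36 → no gain ✓.
High-ability (own payoff 186 − 12.1×12.6 = 33.54): to s=0 gives 111 → profitable ✗; to s=3.3 gives 154 − 12.1×3.3 = 114.07 → profitable ✗.
3 of the 6 constraints hold; not an equilibrium.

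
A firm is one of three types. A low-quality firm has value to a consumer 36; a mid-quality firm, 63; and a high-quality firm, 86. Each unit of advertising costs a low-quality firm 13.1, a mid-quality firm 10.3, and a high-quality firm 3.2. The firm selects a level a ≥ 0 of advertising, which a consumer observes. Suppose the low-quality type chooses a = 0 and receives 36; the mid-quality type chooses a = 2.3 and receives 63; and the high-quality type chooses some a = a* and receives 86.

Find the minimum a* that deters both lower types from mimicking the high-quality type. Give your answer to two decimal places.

4.53

Mid-quality type (on-path payoff 63 − 10.3×2.3 = 39.31) won't mimic when 39.31 ≥ 86 − 10.3·a*, i.e. a* ≥ 4.53.
Low-quality type (on-path payoff 36) won't mimic when 36 ≥ 86 − 13.1·a*, i.e. a* ≥ 3.82.
Both must hold, so a* = max(3.82, 4.53) = 4.53. The mid-quality type's constraint binds.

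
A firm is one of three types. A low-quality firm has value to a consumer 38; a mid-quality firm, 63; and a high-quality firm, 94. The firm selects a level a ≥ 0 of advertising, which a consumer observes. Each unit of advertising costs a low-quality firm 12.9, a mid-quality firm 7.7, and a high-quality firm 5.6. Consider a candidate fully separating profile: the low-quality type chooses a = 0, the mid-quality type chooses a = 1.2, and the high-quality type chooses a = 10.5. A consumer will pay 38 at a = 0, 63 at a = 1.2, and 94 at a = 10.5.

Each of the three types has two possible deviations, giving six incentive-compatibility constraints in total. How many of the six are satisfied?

3

Mid-quality (own payoff 63 − 7.7×1.2 = 53.76): to a=0 gives 38 → no gain ✓; to a=10.5 gives 94 − 7.7×10.5 = 13.15 → no gain ✓.
High-quality (own payoff 94 − 5.6×10.5 = 35.2): to a=0 gives 38 → profitable ✗; to a=1.2 gives 63 − 5.6×1.2 = 56.28 → profitable ✗.
Low-quality (own payoff 38): to a=1.2 gives 63 − 12.9×1.2 = 47.52 → profitable ✗; to a=10.5 gives 94 − 12.9×10.5 = -41.45 → no gain ✓.
3 of the 6 constraints hold; not an equilibrium.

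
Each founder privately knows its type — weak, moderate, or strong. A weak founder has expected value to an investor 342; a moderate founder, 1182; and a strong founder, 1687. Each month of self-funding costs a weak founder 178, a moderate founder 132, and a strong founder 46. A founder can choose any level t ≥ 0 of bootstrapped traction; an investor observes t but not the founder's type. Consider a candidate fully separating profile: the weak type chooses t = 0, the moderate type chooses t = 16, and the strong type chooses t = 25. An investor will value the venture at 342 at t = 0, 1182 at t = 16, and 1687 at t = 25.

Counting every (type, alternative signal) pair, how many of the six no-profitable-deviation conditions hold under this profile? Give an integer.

Weak (own payoff 342): to t=16 gives 1182 − 178×16 = -1666 → no gain ✓; to t=25 gives 1687 − 178×25 = -2763 → no gain ✓.
Moderate (own payoff 1182 − 132×16 = -930): to t=0 gives 342 → profitable ✗; to t=25 gives 1687 − 132×25 = -1613 → no gain ✓.
Strong (own payoff 1687 − 46×25 = 537): to t=0 gives 342 → no gain ✓; to t=16 gives 1182 − 46×16 = 446 → no gain ✓.
5 of the 6 constraints hold; not an equilibrium.

5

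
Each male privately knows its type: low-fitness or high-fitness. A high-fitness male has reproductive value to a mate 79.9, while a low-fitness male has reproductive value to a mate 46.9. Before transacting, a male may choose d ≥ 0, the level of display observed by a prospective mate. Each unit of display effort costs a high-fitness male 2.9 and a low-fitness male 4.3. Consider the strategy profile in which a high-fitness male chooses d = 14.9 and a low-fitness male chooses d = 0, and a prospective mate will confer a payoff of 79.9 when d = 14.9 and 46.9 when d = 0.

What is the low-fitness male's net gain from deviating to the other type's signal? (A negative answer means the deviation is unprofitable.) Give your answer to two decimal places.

-31.07

Playing d = 0 the low-fitness male receives 46.9.
Deviating to d = 14.9 brings payment 79.9 at cost 4.3 × 14.9 = 64.07, netting 15.83.
Gain from deviating: 15.83 − 46.9 = -31.07.
The gain is negative, so the low-fitness type's incentive-compatibility constraint is satisfied.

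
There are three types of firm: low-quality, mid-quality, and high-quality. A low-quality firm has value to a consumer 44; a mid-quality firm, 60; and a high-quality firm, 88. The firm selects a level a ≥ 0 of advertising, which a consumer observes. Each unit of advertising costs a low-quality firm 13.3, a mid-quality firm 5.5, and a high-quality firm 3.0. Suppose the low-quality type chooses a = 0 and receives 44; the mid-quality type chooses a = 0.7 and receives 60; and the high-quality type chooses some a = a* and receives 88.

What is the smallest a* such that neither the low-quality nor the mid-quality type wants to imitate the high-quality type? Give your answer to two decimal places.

Mid-quality type (on-path payoff 60 − 5.5×0.7 = 56.15) won't mimic when 56.15 ≥ 88 − 5.5·a*, i.e. a* ≥ 5.79.
Low-quality type (on-path payoff 44) won't mimic when 44 ≥ 88 − 13.3·a*, i.e. a* ≥ 3.31.
Both must hold, so a* = max(3.31, 5.79) = 5.79. The mid-quality type's constraint binds.

5.79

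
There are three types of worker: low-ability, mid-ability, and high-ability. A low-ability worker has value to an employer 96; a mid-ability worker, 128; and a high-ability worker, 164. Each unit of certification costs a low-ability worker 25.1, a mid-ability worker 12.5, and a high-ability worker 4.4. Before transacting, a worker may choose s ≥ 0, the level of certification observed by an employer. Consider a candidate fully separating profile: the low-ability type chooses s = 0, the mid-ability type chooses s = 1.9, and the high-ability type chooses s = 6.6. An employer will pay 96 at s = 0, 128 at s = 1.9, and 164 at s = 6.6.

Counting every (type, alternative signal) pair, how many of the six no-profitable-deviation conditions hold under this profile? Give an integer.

6

Mid-ability (own payoff 128 − 12.5×1.9 = 104.25): to s=0 gives 96 → no gain ✓; to s=6.6 gives 164 − 12.5×6.6 = 81.5 → no gain ✓.
Low-ability (own payoff 96): to s=1.9 gives 128 − 25.1×1.9 = 80.31 → no gain ✓; to s=6.6 gives 164 − 25.1×6.6 = -1.66 → no gain ✓.
High-ability (own payoff 164 − 4.4×6.6 = 134.96): to s=0 gives 96 → no gain ✓; to s=1.9 gives 128 − 4.4×1.9 = 119.64 → no gain ✓.
6 of the 6 constraints hold; this profile is a separating equilibrium.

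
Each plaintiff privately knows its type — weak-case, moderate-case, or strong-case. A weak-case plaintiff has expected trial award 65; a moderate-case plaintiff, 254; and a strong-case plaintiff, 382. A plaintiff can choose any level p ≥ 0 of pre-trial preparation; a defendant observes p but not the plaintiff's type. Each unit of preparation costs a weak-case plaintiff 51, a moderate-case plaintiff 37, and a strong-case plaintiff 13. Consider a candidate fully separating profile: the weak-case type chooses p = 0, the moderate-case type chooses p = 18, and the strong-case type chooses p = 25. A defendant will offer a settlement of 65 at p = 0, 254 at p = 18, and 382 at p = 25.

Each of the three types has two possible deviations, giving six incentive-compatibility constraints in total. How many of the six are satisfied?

4

Strong-case (own payoff 382 − 13×25 = 57): to p=0 gives 65 → profitable ✗; to p=18 gives 254 − 13×18 = 20 → no gain ✓.
Weak-case (own payoff 65): to p=18 gives 254 − 51×18 = -664 → no gain ✓; to p=25 gives 382 − 51×25 = -893 → no gain ✓.
Moderate-case (own payoff 254 − 37×18 = -412): to p=0 gives 65 → profitable ✗; to p=25 gives 382 − 37×25 = -543 → no gain ✓.
4 of the 6 constraints hold; not an equilibrium.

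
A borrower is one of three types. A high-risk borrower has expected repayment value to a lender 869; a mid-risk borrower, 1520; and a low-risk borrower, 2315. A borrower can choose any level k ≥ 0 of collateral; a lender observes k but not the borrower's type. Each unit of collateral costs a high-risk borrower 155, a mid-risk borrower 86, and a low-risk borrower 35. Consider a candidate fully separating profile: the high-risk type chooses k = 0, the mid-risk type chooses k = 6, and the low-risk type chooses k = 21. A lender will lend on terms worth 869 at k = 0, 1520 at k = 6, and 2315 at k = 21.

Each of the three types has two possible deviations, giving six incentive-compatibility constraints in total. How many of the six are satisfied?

High-risk (own payoff 869): to k=6 gives 1520 − 155×6 = 590 → no gain ✓; to k=21 gives 2315 − 155×21 = -940 → no gain ✓.
Mid-risk (own payoff 1520 − 86×6 = 1004): to k=0 gives 869 → no gain ✓; to k=21 gives 2315 − 86×21 = 509 → no gain ✓.
Low-risk (own payoff 2315 − 35×21 = 1580): to k=0 gives 869 → no gain ✓; to k=6 gives 1520 − 35×6 = 1310 → no gain ✓.
6 of the 6 constraints hold; this profile is a separating equilibrium.

6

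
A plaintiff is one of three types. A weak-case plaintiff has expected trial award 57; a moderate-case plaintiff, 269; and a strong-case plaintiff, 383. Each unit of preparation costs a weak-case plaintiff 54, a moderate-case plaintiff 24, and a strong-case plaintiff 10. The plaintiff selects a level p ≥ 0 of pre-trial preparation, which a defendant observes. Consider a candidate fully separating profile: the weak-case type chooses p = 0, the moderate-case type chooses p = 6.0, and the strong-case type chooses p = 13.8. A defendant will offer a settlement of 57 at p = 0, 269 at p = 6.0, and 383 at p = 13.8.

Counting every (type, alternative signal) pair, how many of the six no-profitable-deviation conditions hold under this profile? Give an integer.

Moderate-case (own payoff 269 − 24×6.0 = 125): to p=0 gives 57 → no gain ✓; to p=13.8 gives 383 − 24×13.8 = 51.8 → no gain ✓.
Weak-case (own payoff 57): to p=6.0 gives 269 − 54×6.0 = -55 → no gain ✓; to p=13.8 gives 383 − 54×13.8 = -362.2 → no gain ✓.
Strong-case (own payoff 383 − 10×13.8 = 245): to p=0 gives 57 → no gain ✓; to p=6.0 gives 269 − 10×6.0 = 209 → no gain ✓.
6 of the 6 constraints hold; this profile is a separating equilibrium.

6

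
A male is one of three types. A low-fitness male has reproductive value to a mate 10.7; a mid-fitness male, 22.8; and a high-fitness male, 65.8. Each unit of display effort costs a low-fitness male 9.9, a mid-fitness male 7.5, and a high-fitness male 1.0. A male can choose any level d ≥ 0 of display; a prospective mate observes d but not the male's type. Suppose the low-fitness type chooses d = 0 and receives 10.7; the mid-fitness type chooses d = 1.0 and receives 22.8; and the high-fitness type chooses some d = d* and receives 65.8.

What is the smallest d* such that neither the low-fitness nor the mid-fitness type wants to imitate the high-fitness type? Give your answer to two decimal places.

Low-fitness type (on-path payoff 10.7) won't mimic when 10.7 ≥ 65.8 − 9.9·d*, i.e. d* ≥ 5.57.
Mid-fitness type (on-path payoff 22.8 − 7.5×1.0 = 15.3) won't mimic when 15.3 ≥ 65.8 − 7.5·d*, i.e. d* ≥ 6.73.
Both must hold, so d* = max(5.57, 6.73) = 6.73. The mid-fitness type's constraint binds.

6.73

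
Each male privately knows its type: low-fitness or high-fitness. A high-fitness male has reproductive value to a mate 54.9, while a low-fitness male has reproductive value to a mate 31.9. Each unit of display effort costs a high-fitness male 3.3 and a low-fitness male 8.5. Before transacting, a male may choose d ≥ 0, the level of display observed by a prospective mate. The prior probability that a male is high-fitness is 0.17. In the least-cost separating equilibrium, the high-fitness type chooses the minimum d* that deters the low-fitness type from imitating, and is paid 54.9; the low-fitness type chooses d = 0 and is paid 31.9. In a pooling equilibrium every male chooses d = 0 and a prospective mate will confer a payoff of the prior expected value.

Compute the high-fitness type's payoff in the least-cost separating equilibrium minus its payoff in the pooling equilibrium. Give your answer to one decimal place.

Least-cost separating signal: d* solves 31.9 = 54.9 − 8.5·d*, so d* = (54.9 − 31.9)/8.5 ≈ 2.7059.
High-fitness type's separating payoff: 54.9 − 3.3 × d* = 54.9 − 3.3 × (54.9 − 31.9)/8.5 = 54.9 − 75.9/8.5 ≈ 45.971.
Pooling payoff: 0.17 × 54.9 + 0.83 × 31.9 = 35.81.
Difference: 45.971 − 35.81 = 10.161, i.e. 10.2 to one decimal place.
The high-fitness type prefers to separate.

10.2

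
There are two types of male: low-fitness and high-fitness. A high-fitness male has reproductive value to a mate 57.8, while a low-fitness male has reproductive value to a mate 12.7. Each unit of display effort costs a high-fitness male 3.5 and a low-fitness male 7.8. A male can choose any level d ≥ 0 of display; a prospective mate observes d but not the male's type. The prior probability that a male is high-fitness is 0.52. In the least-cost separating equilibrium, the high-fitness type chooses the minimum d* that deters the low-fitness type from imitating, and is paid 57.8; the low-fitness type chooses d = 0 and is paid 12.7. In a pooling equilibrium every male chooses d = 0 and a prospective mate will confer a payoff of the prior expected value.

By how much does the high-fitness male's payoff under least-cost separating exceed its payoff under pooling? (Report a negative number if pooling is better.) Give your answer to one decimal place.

1.4

Least-cost separating signal: d* solves 12.7 = 57.8 − 7.8·d*, so d* = (57.8 − 12.7)/7.8 ≈ 5.7821.
High-fitness type's separating payoff: 57.8 − 3.5 × d* = 57.8 − 3.5 × (57.8 − 12.7)/7.8 = 57.8 − 157.85/7.8 ≈ 37.563.
Pooling payoff: 0.52 × 57.8 + 0.48 × 12.7 = 36.152.
Difference: 37.563 − 36.152 = 1.411, i.e. 1.4 to one decimal place.
The high-fitness type prefers to separate.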